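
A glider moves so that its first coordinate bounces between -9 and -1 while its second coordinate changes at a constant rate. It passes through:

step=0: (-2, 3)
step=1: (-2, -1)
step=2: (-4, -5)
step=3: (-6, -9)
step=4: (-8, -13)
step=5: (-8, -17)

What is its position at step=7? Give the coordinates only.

(-4, -25)

The first coordinate reflects between -9 and -1, moving 2 per step.
  step 6: -8 → -6
  step 7: -6 → -4
The second coordinate changes by -4 each step: at step 7 it is -25.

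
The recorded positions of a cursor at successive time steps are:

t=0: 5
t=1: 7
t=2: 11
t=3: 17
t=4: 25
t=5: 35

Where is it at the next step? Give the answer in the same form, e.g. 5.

Taking differences between consecutive positions: +2, +4, +6, +8, +10. These grow by +2 each step.
step 6: 35 + 12 → 47

47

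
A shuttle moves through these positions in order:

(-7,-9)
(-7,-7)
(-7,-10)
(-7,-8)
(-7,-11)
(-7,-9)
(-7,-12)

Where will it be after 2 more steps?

(-7,-13)

Differencing gives (+0,+2), (+0,-3), (+0,+2), (+0,-3), (+0,+2), (+0,-3). This is the pattern (+0,+2), (+0,-3) repeated.
step 7: apply (+0,+2) → (-7,-10)
step 8: apply (+0,-3) → (-7,-13)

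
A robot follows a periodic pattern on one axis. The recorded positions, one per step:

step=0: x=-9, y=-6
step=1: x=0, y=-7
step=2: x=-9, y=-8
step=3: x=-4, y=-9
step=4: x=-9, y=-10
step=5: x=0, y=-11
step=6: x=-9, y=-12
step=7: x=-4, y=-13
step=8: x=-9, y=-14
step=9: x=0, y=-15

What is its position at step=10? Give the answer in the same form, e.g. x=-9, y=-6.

X: cycles through -9, 0, -9, -4 every 4 steps. Step 10 lands at position 2 of the cycle → -9.
Y: linear, -1 per step → -16 at step 10.

x=-9, y=-16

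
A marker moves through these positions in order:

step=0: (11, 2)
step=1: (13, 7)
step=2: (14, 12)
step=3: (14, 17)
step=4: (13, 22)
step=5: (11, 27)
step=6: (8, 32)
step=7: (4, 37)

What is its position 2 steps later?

(-7, 47)

Taking differences between consecutive positions: (+2, +5), (+1, +5), (+0, +5), (-1, +5), (-2, +5), (-3, +5), (-4, +5). These grow by (-1, +0) each step.
step 8: (4, 37) + (-5, +5) → (-1, 42)
step 9: (-1, 42) + (-6, +5) → (-7, 47)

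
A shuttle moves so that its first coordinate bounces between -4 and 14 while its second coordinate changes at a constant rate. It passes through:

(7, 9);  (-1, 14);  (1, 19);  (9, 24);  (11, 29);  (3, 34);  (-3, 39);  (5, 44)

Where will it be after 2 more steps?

(7, 54)

The first coordinate reflects between -4 and 14, moving 8 per step.
  step 8: 5 → 13
  step 9: 13 → 7
The second coordinate changes by +5 each step: at step 9 it is 54.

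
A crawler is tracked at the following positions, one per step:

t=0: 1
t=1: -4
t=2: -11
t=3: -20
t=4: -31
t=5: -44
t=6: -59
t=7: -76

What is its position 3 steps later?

-139

Taking differences between consecutive positions: -5, -7, -9, -11, -13, -15, -17. These grow by -2 each step.
step 8: -76 − 19 → -95
step 9: -95 − 21 → -116
step 10: -116 − 23 → -139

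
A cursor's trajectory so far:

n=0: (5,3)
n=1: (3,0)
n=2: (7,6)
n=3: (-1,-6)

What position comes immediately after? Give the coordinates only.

Consecutive displacements (-2,-3), (+4,+6), (-8,-12) scale by a factor of -2 each step.
step 4: (-1,-6) + (+16,+24) → (15,18)

(15,18)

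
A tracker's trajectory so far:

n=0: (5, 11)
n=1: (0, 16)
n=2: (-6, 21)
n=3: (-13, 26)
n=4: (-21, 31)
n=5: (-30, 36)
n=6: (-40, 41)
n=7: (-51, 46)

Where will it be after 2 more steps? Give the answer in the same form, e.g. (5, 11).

(-76, 56)

Taking differences between consecutive positions: (-5, +5), (-6, +5), (-7, +5), (-8, +5), (-9, +5), (-10, +5), (-11, +5). These grow by (-1, +0) each step.
step 8: (-51, 46) + (-12, +5) → (-63, 51)
step 9: (-63, 51) + (-13, +5) → (-76, 56)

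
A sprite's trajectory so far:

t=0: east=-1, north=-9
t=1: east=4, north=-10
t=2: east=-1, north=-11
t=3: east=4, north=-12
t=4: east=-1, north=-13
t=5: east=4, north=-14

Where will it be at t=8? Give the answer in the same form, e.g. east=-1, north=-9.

east=-1, north=-17

The east coordinate repeats the cycle [-1, 4] with period 2; step 8 mod 2 = 0, giving -1.
The north coordinate changes by -1 each step, so at step 8 it is -9 + 8·(-1) = -17.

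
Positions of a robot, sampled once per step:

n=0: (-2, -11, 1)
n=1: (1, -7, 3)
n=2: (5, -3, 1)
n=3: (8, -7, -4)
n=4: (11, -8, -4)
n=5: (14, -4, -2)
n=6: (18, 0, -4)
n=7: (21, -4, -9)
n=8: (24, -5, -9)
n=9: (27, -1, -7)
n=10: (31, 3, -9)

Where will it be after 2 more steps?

(37, -2, -14)

Differencing gives (+3, +4, +2), (+4, +4, -2), (+3, -4, -5), (+3, -1, +0), (+3, +4, +2), (+4, +4, -2), (+3, -4, -5), (+3, -1, +0), (+3, +4, +2), (+4, +4, -2). This is the pattern (+3, +4, +2), (+4, +4, -2), (+3, -4, -5), (+3, -1, +0) repeated.
step 11: apply (+3, -4, -5) → (34, -1, -14)
step 12: apply (+3, -1, +0) → (37, -2, -14)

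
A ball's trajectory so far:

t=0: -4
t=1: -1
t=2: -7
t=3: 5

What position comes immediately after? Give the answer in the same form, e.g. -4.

Step-to-step displacements: +3, -6, +12; each is -2× the previous.
step 4: 5 − 24 → -19

-19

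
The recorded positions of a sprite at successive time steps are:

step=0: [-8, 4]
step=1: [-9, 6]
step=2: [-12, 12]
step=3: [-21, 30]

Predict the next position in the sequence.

The jumps are [-1, +2], [-3, +6], [-9, +18] — a geometric progression with ratio 3.
step 4: [-21, 30] + [-27, +54] → [-48, 84]

[-48, 84]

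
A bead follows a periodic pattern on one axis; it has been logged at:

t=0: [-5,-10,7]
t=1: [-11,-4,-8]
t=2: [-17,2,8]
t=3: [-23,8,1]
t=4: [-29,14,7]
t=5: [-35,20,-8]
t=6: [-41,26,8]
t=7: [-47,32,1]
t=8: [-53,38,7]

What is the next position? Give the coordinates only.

The first coordinate changes by -6 each step, so at step 9 it is -5 + 9·(-6) = -59.
The second coordinate changes by +6 each step, so at step 9 it is -10 + 9·(6) = 44.
The third coordinate repeats the cycle [7, -8, 8, 1] with period 4; step 9 mod 4 = 1, giving -8.

[-59,44,-8]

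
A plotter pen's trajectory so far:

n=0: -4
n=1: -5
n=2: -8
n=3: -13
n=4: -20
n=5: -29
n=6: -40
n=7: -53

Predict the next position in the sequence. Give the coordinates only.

-68

Successive displacements: -1, -3, -5, -7, -9, -11, -13 — each changes by -2.
step 8: -53 − 15 → -68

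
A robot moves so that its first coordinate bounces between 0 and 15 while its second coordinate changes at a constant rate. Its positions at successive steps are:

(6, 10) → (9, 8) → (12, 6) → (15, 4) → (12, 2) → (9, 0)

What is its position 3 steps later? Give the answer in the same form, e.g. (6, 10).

The first coordinate travels 3 per step and bounces off the walls at 0 and 15.
  step 6: 9 → 6
  step 7: 6 → 3
  step 8: 3 → 0
The second coordinate changes by -2 each step: at step 8 it is -6.

(0, -6)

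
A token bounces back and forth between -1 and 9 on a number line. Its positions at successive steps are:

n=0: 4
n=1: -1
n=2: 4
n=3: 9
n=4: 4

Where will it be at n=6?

4

The value reflects between -1 and 9, moving 5 per step.
  step 5: 4 → -1
  step 6: -1 → 4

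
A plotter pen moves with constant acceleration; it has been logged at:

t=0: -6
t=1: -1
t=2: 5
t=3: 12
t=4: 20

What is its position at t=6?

Taking differences between consecutive positions: +5, +6, +7, +8. These grow by +1 each step.
step 5: 20 + 9 → 29
step 6: 29 + 10 → 39

39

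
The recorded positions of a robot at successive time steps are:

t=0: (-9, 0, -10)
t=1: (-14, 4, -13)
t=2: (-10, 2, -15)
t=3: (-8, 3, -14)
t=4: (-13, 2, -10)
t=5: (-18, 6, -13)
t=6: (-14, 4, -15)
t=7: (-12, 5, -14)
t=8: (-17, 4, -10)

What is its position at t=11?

Step-to-step displacements: (-5, +4, -3), (+4, -2, -2), (+2, +1, +1), (-5, -1, +4), (-5, +4, -3), (+4, -2, -2), (+2, +1, +1), (-5, -1, +4) — a repeating cycle of length 4.
step 9: apply (-5, +4, -3) → (-22, 8, -13)
step 10: apply (+4, -2, -2) → (-18, 6, -15)
step 11: apply (+2, +1, +1) → (-16, 7, -14)

(-16, 7, -14)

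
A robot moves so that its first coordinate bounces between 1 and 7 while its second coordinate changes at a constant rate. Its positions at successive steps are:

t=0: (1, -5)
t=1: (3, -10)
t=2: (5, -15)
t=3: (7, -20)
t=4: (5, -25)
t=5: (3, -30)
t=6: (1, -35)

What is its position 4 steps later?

(5, -55)

The first coordinate reflects between 1 and 7, moving 2 per step.
  step 7: 1 → 3
  step 8: 3 → 5
  step 9: 5 → 7
  step 10: 7 → 5
The second coordinate changes by -5 each step: at step 10 it is -55.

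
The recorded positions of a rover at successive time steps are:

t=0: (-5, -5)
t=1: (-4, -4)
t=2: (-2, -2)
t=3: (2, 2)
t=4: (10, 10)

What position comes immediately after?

(26, 26)

Step-to-step displacements: (+1, +1), (+2, +2), (+4, +4), (+8, +8); each is 2× the previous.
step 5: (10, 10) + (+16, +16) → (26, 26)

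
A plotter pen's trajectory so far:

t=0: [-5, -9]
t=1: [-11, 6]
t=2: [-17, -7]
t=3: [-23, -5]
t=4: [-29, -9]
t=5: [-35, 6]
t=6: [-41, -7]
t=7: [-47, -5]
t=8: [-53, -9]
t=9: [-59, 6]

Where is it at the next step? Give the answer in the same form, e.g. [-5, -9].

First: linear, -6 per step → -65 at step 10.
Second: cycles through -9, 6, -7, -5 every 4 steps. Step 10 lands at position 2 of the cycle → -7.

[-65, -7]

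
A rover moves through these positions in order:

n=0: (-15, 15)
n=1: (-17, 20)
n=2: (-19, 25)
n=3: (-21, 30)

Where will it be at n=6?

(-27, 45)

The position changes by (-2, +5) every step.
step 4: (-21, 30) + (-2, +5) → (-23, 35)
step 5: (-23, 35) + (-2, +5) → (-25, 40)
step 6: (-25, 40) + (-2, +5) → (-27, 45)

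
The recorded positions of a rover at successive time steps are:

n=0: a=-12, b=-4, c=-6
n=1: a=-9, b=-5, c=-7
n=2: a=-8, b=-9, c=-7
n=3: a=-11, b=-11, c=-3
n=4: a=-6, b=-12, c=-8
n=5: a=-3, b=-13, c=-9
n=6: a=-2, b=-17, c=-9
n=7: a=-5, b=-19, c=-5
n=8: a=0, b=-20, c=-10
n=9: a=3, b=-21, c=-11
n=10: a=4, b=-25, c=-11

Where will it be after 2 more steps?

a=6, b=-28, c=-12

Differencing gives (+3, -1, -1), (+1, -4, +0), (-3, -2, +4), (+5, -1, -5), (+3, -1, -1), (+1, -4, +0), (-3, -2, +4), (+5, -1, -5), (+3, -1, -1), (+1, -4, +0). This is the pattern (+3, -1, -1), (+1, -4, +0), (-3, -2, +4), (+5, -1, -5) repeated.
step 11: apply (-3, -2, +4) → a=1, b=-27, c=-7
step 12: apply (+5, -1, -5) → a=6, b=-28, c=-12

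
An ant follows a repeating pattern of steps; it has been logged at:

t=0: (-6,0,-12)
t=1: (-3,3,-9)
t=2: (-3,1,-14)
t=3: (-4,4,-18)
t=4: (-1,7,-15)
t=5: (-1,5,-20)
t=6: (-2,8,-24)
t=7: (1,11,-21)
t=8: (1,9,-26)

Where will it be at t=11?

(3,13,-32)

Step-to-step displacements: (+3,+3,+3), (+0,-2,-5), (-1,+3,-4), (+3,+3,+3), (+0,-2,-5), (-1,+3,-4), (+3,+3,+3), (+0,-2,-5) — a repeating cycle of length 3.
step 9: apply (-1,+3,-4) → (0,12,-30)
step 10: apply (+3,+3,+3) → (3,15,-27)
step 11: apply (+0,-2,-5) → (3,13,-32)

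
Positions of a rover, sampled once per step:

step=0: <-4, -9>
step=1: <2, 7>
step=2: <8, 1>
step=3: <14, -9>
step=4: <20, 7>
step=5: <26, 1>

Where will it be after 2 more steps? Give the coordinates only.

First: linear, +6 per step → 38 at step 7.
Second: cycles through -9, 7, 1 every 3 steps. Step 7 lands at position 1 of the cycle → 7.

<38, 7>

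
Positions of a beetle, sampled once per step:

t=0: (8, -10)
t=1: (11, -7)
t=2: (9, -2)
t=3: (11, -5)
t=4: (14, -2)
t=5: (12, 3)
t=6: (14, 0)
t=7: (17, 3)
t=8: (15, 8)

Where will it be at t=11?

Step-to-step displacements: (+3, +3), (-2, +5), (+2, -3), (+3, +3), (-2, +5), (+2, -3), (+3, +3), (-2, +5) — a repeating cycle of length 3.
step 9: apply (+2, -3) → (17, 5)
step 10: apply (+3, +3) → (20, 8)
step 11: apply (-2, +5) → (18, 13)

(18, 13)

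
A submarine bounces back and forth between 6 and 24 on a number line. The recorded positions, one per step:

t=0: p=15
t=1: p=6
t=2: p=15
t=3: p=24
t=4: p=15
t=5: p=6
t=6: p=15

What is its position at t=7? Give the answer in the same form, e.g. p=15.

The value travels 9 per step and bounces off the walls at 6 and 24.
  step 7: 15 → 24

p=24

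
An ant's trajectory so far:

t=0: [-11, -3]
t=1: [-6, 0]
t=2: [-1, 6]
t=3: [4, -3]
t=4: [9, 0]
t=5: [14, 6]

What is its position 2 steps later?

First: linear, +5 per step → 24 at step 7.
Second: cycles through -3, 0, 6 every 3 steps. Step 7 lands at position 1 of the cycle → 0.

[24, 0]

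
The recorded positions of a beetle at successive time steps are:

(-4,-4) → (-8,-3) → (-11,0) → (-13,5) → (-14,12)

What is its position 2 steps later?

(-13,32)

Successive displacements: (-4,+1), (-3,+3), (-2,+5), (-1,+7) — each changes by (+1,+2).
step 5: (-14,12) + (+0,+9) → (-14,21)
step 6: (-14,21) + (+1,+11) → (-13,32)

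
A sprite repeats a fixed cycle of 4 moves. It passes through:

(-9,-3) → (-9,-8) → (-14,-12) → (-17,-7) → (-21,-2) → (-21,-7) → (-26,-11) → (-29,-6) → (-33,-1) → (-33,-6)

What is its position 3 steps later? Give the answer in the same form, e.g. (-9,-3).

Step-to-step displacements: (+0,-5), (-5,-4), (-3,+5), (-4,+5), (+0,-5), (-5,-4), (-3,+5), (-4,+5), (+0,-5) — a repeating cycle of length 4.
step 10: apply (-5,-4) → (-38,-10)
step 11: apply (-3,+5) → (-41,-5)
step 12: apply (-4,+5) → (-45,0)

(-45,0)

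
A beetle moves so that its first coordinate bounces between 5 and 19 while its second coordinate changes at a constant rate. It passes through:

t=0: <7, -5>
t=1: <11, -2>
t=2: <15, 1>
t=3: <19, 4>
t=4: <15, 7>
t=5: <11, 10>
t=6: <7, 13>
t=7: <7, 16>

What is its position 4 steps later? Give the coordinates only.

The first coordinate reflects between 5 and 19, moving 4 per step.
  step 8: 7 → 11
  step 9: 11 → 15
  step 10: 15 → 19
  step 11: 19 → 15
The second coordinate changes by +3 each step: at step 11 it is 28.

<15, 28>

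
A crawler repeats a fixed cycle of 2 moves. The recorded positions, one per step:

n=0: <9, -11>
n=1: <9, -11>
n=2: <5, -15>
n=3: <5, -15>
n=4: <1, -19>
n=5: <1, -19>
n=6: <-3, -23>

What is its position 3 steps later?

<-7, -27>

Step-to-step displacements: <+0, +0>, <-4, -4>, <+0, +0>, <-4, -4>, <+0, +0>, <-4, -4> — a repeating cycle of length 2.
step 7: apply <+0, +0> → <-3, -23>
step 8: apply <-4, -4> → <-7, -27>
step 9: apply <+0, +0> → <-7, -27>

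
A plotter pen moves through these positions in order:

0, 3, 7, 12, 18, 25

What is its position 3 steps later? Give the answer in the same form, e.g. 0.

First differences are +3, +4, +5, +6, +7; their common second difference is +1 (constant acceleration).
step 6: 25 + 8 → 33
step 7: 33 + 9 → 42
step 8: 42 + 10 → 52

52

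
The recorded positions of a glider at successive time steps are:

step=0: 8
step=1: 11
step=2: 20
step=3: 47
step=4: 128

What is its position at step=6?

Step-to-step displacements: +3, +9, +27, +81; each is 3× the previous.
step 5: 128 + 243 → 371
step 6: 371 + 729 → 1100

1100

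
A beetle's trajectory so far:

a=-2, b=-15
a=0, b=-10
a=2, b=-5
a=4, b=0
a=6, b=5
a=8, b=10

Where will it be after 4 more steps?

Constant displacement of (+2, +5) per step.
step 6: a=8, b=10 + (+2, +5) → a=10, b=15
step 7: a=10, b=15 + (+2, +5) → a=12, b=20
step 8: a=12, b=20 + (+2, +5) → a=14, b=25
step 9: a=14, b=25 + (+2, +5) → a=16, b=30

a=16, b=30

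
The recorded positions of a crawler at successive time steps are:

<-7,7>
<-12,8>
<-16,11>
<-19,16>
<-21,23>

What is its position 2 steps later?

<-22,43>

Successive displacements: <-5,+1>, <-4,+3>, <-3,+5>, <-2,+7> — each changes by <+1,+2>.
step 5: <-21,23> + <-1,+9> → <-22,32>
step 6: <-22,32> + <+0,+11> → <-22,43>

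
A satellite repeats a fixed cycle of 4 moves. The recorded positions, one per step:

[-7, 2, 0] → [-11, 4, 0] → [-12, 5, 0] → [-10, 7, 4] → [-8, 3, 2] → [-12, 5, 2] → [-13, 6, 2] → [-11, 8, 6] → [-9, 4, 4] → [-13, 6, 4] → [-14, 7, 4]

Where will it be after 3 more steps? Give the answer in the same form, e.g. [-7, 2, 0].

The moves between consecutive positions are [-4, +2, +0], [-1, +1, +0], [+2, +2, +4], [+2, -4, -2], [-4, +2, +0], [-1, +1, +0], [+2, +2, +4], [+2, -4, -2], [-4, +2, +0], [-1, +1, +0]; they repeat the 4-cycle [[-4, +2, +0], [-1, +1, +0], [+2, +2, +4], [+2, -4, -2]].
step 11: apply [+2, +2, +4] → [-12, 9, 8]
step 12: apply [+2, -4, -2] → [-10, 5, 6]
step 13: apply [-4, +2, +0] → [-14, 7, 6]

[-14, 7, 6]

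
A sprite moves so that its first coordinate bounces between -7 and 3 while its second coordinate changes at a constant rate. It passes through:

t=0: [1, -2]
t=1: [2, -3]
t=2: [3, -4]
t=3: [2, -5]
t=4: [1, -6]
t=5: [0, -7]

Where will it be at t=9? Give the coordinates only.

The first coordinate travels 1 per step and bounces off the walls at -7 and 3.
  step 6: 0 → -1
  step 7: -1 → -2
  step 8: -2 → -3
  step 9: -3 → -4
The second coordinate changes by -1 each step: at step 9 it is -11.

[-4, -11]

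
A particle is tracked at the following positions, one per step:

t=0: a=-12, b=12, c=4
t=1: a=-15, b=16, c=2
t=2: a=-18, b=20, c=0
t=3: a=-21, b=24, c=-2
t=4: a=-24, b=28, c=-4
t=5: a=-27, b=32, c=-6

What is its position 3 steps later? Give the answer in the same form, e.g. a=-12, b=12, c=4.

Each step adds (-3, +4, -2) to the position.
step 6: a=-27, b=32, c=-6 + (-3, +4, -2) → a=-30, b=36, c=-8
step 7: a=-30, b=36, c=-8 + (-3, +4, -2) → a=-33, b=40, c=-10
step 8: a=-33, b=40, c=-10 + (-3, +4, -2) → a=-36, b=44, c=-12

a=-36, b=44, c=-12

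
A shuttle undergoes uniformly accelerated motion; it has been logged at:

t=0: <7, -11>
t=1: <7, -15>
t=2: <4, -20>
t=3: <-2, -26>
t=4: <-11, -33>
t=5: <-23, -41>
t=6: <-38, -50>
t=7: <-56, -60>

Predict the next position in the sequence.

<-77, -71>

First differences are <+0, -4>, <-3, -5>, <-6, -6>, <-9, -7>, <-12, -8>, <-15, -9>, <-18, -10>; their common second difference is <-3, -1> (constant acceleration).
step 8: <-56, -60> + <-21, -11> → <-77, -71>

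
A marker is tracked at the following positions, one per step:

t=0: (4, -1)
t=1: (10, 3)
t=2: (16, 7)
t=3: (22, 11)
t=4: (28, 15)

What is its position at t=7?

(46, 27)

Each step adds (+6, +4) to the position.
step 5: (28, 15) + (+6, +4) → (34, 19)
step 6: (34, 19) + (+6, +4) → (40, 23)
step 7: (40, 23) + (+6, +4) → (46, 27)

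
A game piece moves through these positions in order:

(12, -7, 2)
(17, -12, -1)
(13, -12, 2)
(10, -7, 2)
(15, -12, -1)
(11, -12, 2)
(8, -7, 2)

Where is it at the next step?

The moves between consecutive positions are (+5, -5, -3), (-4, +0, +3), (-3, +5, +0), (+5, -5, -3), (-4, +0, +3), (-3, +5, +0); they repeat the 3-cycle [(+5, -5, -3), (-4, +0, +3), (-3, +5, +0)].
step 7: apply (+5, -5, -3) → (13, -12, -1)

(13, -12, -1)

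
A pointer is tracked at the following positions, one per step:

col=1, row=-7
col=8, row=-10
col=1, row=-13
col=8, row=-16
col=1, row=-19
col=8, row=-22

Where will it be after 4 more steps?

col=8, row=-34

The col coordinate repeats the cycle [1, 8] with period 2; step 9 mod 2 = 1, giving 8.
The row coordinate changes by -3 each step, so at step 9 it is -7 + 9·(-3) = -34.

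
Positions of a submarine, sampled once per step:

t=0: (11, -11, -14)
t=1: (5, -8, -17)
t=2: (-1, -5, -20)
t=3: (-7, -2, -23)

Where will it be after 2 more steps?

(-19, 4, -29)

Constant displacement of (-6, +3, -3) per step.
step 4: (-7, -2, -23) + (-6, +3, -3) → (-13, 1, -26)
step 5: (-13, 1, -26) + (-6, +3, -3) → (-19, 4, -29)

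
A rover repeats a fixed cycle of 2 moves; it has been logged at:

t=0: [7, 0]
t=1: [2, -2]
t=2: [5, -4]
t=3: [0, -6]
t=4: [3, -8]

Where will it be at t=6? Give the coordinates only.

[1, -12]

Differencing gives [-5, -2], [+3, -2], [-5, -2], [+3, -2]. This is the pattern [-5, -2], [+3, -2] repeated.
step 5: apply [-5, -2] → [-2, -10]
step 6: apply [+3, -2] → [1, -12]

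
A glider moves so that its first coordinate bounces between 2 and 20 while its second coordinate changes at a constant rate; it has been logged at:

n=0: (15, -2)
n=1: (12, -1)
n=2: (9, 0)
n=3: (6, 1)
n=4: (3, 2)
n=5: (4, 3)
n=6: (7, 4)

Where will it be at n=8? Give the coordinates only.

(13, 6)

The first coordinate reflects between 2 and 20, moving 3 per step.
  step 7: 7 → 10
  step 8: 10 → 13
The second coordinate changes by +1 each step: at step 8 it is 6.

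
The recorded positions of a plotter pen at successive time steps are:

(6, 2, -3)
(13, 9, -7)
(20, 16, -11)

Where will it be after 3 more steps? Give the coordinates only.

(41, 37, -23)

Each step adds (+7, +7, -4) to the position.
step 3: (20, 16, -11) + (+7, +7, -4) → (27, 23, -15)
step 4: (27, 23, -15) + (+7, +7, -4) → (34, 30, -19)
step 5: (34, 30, -19) + (+7, +7, -4) → (41, 37, -23)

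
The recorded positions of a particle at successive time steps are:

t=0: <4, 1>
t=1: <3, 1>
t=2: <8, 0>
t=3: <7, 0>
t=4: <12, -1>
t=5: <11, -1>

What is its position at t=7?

<15, -2>

The moves between consecutive positions are <-1, +0>, <+5, -1>, <-1, +0>, <+5, -1>, <-1, +0>; they repeat the 2-cycle [<-1, +0>, <+5, -1>].
step 6: apply <+5, -1> → <16, -2>
step 7: apply <-1, +0> → <15, -2>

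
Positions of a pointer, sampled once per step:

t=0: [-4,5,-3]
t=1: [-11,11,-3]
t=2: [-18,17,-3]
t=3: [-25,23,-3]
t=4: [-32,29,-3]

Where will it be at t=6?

The position changes by [-7,+6,+0] every step.
step 5: [-32,29,-3] + [-7,+6,+0] → [-39,35,-3]
step 6: [-39,35,-3] + [-7,+6,+0] → [-46,41,-3]

[-46,41,-3]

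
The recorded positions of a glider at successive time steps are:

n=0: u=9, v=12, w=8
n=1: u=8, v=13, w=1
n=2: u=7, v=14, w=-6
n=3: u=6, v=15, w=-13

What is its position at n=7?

The position changes by (-1,+1,-7) every step.
step 4: u=6, v=15, w=-13 + (-1,+1,-7) → u=5, v=16, w=-20
step 5: u=5, v=16, w=-20 + (-1,+1,-7) → u=4, v=17, w=-27
step 6: u=4, v=17, w=-27 + (-1,+1,-7) → u=3, v=18, w=-34
step 7: u=3, v=18, w=-34 + (-1,+1,-7) → u=2, v=19, w=-41

u=2, v=19, w=-41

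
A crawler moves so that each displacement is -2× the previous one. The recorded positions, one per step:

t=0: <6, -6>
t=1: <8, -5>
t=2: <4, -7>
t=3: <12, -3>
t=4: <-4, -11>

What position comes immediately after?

<28, 5>

Consecutive displacements <+2, +1>, <-4, -2>, <+8, +4>, <-16, -8> scale by a factor of -2 each step.
step 5: <-4, -11> + <+32, +16> → <28, 5>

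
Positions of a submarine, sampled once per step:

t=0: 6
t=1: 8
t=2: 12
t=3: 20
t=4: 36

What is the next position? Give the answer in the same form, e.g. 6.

Step-to-step displacements: +2, +4, +8, +16; each is 2× the previous.
step 5: 36 + 32 → 68

68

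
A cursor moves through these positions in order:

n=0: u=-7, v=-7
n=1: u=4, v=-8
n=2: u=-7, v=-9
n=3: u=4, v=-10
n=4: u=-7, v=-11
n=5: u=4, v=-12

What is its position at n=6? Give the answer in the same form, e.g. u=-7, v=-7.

u=-7, v=-13

U: cycles through -7, 4 every 2 steps. Step 6 lands at position 0 of the cycle → -7.
V: linear, -1 per step → -13 at step 6.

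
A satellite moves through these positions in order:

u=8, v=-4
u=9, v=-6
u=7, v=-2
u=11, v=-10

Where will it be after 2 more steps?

u=19, v=-26

Consecutive displacements (+1, -2), (-2, +4), (+4, -8) scale by a factor of -2 each step.
step 4: u=11, v=-10 + (-8, +16) → u=3, v=6
step 5: u=3, v=6 + (+16, -32) → u=19, v=-26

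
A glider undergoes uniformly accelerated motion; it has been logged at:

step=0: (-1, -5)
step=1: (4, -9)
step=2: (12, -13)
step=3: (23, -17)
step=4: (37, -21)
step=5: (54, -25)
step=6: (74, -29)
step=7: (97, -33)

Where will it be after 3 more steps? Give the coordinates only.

(184, -45)

Taking differences between consecutive positions: (+5, -4), (+8, -4), (+11, -4), (+14, -4), (+17, -4), (+20, -4), (+23, -4). These grow by (+3, +0) each step.
step 8: (97, -33) + (+26, -4) → (123, -37)
step 9: (123, -37) + (+29, -4) → (152, -41)
step 10: (152, -41) + (+32, -4) → (184, -45)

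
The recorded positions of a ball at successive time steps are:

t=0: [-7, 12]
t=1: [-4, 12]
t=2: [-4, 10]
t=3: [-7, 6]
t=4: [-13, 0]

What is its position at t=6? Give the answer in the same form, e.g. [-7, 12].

[-34, -18]

First differences are [+3, +0], [+0, -2], [-3, -4], [-6, -6]; their common second difference is [-3, -2] (constant acceleration).
step 5: [-13, 0] + [-9, -8] → [-22, -8]
step 6: [-22, -8] + [-12, -10] → [-34, -18]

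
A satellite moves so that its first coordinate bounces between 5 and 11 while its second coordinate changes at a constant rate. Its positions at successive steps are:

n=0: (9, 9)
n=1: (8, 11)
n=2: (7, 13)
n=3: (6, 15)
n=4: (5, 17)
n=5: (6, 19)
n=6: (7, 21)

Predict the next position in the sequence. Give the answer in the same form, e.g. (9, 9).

The first coordinate reflects between 5 and 11, moving 1 per step.
  step 7: 7 → 8
The second coordinate changes by +2 each step: at step 7 it is 23.

(8, 23)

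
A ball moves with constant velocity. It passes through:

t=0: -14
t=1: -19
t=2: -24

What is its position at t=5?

-39

The position changes by -5 every step.
step 3: -24 − 5 → -29
step 4: -29 − 5 → -34
step 5: -34 − 5 → -39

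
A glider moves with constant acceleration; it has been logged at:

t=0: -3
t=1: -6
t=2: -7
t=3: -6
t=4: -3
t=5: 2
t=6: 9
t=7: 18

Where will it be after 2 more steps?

First differences are -3, -1, +1, +3, +5, +7, +9; their common second difference is +2 (constant acceleration).
step 8: 18 + 11 → 29
step 9: 29 + 13 → 42

42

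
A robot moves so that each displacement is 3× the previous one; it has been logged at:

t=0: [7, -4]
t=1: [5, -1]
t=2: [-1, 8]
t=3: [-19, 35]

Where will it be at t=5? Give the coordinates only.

[-235, 359]

Consecutive displacements [-2, +3], [-6, +9], [-18, +27] scale by a factor of 3 each step.
step 4: [-19, 35] + [-54, +81] → [-73, 116]
step 5: [-73, 116] + [-162, +243] → [-235, 359]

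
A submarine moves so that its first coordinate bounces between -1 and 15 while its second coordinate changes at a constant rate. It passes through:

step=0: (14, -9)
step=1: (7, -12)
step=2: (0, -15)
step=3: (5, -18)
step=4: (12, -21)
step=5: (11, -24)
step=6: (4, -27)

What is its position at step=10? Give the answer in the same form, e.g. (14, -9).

(8, -39)

The first coordinate reflects between -1 and 15, moving 7 per step.
  step 7: 4 → 1
  step 8: 1 → 8
  step 9: 8 → 15
  step 10: 15 → 8
The second coordinate changes by -3 each step: at step 10 it is -39.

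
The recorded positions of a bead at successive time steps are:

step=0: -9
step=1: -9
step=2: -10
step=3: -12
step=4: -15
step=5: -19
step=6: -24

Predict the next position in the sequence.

-30

First differences are +0, -1, -2, -3, -4, -5; their common second difference is -1 (constant acceleration).
step 7: -24 − 6 → -30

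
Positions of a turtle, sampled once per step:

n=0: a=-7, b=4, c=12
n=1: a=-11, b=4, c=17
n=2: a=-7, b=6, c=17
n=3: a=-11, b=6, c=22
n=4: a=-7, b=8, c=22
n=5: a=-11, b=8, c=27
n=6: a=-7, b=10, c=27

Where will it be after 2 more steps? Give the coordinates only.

a=-7, b=12, c=32

Differencing gives (-4,+0,+5), (+4,+2,+0), (-4,+0,+5), (+4,+2,+0), (-4,+0,+5), (+4,+2,+0). This is the pattern (-4,+0,+5), (+4,+2,+0) repeated.
step 7: apply (-4,+0,+5) → a=-11, b=10, c=32
step 8: apply (+4,+2,+0) → a=-7, b=12, c=32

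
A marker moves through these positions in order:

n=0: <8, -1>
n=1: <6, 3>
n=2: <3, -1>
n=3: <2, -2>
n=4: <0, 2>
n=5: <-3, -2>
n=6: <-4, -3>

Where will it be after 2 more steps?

<-9, -3>

Differencing gives <-2, +4>, <-3, -4>, <-1, -1>, <-2, +4>, <-3, -4>, <-1, -1>. This is the pattern <-2, +4>, <-3, -4>, <-1, -1> repeated.
step 7: apply <-2, +4> → <-6, 1>
step 8: apply <-3, -4> → <-9, -3>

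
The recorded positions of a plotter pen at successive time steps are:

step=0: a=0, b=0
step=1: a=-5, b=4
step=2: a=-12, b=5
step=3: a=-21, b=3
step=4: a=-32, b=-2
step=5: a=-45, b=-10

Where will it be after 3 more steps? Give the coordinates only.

First differences are (-5,+4), (-7,+1), (-9,-2), (-11,-5), (-13,-8); their common second difference is (-2,-3) (constant acceleration).
step 6: a=-45, b=-10 + (-15,-11) → a=-60, b=-21
step 7: a=-60, b=-21 + (-17,-14) → a=-77, b=-35
step 8: a=-77, b=-35 + (-19,-17) → a=-96, b=-52

a=-96, b=-52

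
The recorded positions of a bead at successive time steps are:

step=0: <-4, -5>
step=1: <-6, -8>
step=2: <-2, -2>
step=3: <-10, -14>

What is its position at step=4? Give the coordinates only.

<6, 10>

Step-to-step displacements: <-2, -3>, <+4, +6>, <-8, -12>; each is -2× the previous.
step 4: <-10, -14> + <+16, +24> → <6, 10>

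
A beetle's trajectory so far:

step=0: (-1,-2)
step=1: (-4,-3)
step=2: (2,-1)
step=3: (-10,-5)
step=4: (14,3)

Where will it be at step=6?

Consecutive displacements (-3,-1), (+6,+2), (-12,-4), (+24,+8) scale by a factor of -2 each step.
step 5: (14,3) + (-48,-16) → (-34,-13)
step 6: (-34,-13) + (+96,+32) → (62,19)

(62,19)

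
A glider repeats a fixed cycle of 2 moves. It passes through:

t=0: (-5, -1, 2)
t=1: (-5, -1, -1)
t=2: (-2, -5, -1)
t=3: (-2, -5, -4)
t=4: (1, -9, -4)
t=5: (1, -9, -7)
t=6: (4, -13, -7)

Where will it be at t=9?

(7, -17, -13)

Differencing gives (+0, +0, -3), (+3, -4, +0), (+0, +0, -3), (+3, -4, +0), (+0, +0, -3), (+3, -4, +0). This is the pattern (+0, +0, -3), (+3, -4, +0) repeated.
step 7: apply (+0, +0, -3) → (4, -13, -10)
step 8: apply (+3, -4, +0) → (7, -17, -10)
step 9: apply (+0, +0, -3) → (7, -17, -13)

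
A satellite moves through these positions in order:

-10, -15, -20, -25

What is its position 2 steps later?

-35

Each step adds -5 to the position.
step 4: -25 − 5 → -30
step 5: -30 − 5 → -35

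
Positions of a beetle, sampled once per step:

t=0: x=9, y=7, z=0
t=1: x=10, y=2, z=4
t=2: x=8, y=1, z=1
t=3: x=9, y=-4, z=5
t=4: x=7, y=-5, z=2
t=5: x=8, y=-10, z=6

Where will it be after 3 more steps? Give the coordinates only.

x=5, y=-17, z=4

Differencing gives (+1, -5, +4), (-2, -1, -3), (+1, -5, +4), (-2, -1, -3), (+1, -5, +4). This is the pattern (+1, -5, +4), (-2, -1, -3) repeated.
step 6: apply (-2, -1, -3) → x=6, y=-11, z=3
step 7: apply (+1, -5, +4) → x=7, y=-16, z=7
step 8: apply (-2, -1, -3) → x=5, y=-17, z=4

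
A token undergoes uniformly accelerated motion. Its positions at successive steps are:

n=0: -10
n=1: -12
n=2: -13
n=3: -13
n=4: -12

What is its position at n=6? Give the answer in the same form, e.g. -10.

-7

Successive displacements: -2, -1, +0, +1 — each changes by +1.
step 5: -12 + 2 → -10
step 6: -10 + 3 → -7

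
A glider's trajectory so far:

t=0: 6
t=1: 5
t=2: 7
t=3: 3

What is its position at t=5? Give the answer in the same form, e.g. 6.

The jumps are -1, +2, -4 — a geometric progression with ratio -2.
step 4: 3 + 8 → 11
step 5: 11 − 16 → -5

-5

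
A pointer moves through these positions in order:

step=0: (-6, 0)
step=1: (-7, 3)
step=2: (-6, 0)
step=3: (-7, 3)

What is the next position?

(-6, 0)

Step-to-step displacements: (-1, +3), (+1, -3), (-1, +3); each is -1× the previous.
step 4: (-7, 3) + (+1, -3) → (-6, 0)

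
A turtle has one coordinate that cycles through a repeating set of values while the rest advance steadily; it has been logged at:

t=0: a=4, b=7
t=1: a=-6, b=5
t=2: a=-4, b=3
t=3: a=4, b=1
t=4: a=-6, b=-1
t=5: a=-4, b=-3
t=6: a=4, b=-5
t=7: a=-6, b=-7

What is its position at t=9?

A: cycles through 4, -6, -4 every 3 steps. Step 9 lands at position 0 of the cycle → 4.
B: linear, -2 per step → -11 at step 9.

a=4, b=-11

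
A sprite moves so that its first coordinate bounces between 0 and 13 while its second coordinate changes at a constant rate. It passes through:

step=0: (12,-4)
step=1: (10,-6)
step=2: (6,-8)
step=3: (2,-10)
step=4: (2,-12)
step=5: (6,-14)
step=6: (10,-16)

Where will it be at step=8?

The first coordinate reflects between 0 and 13, moving 4 per step.
  step 7: 10 → 12
  step 8: 12 → 8
The second coordinate changes by -2 each step: at step 8 it is -20.

(8,-20)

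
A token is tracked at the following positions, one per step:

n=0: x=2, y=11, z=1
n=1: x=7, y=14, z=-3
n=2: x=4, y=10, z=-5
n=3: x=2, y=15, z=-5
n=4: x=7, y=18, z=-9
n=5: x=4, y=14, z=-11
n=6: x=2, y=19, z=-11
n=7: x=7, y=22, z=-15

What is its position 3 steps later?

x=7, y=26, z=-21

Step-to-step displacements: (+5,+3,-4), (-3,-4,-2), (-2,+5,+0), (+5,+3,-4), (-3,-4,-2), (-2,+5,+0), (+5,+3,-4) — a repeating cycle of length 3.
step 8: apply (-3,-4,-2) → x=4, y=18, z=-17
step 9: apply (-2,+5,+0) → x=2, y=23, z=-17
step 10: apply (+5,+3,-4) → x=7, y=26, z=-21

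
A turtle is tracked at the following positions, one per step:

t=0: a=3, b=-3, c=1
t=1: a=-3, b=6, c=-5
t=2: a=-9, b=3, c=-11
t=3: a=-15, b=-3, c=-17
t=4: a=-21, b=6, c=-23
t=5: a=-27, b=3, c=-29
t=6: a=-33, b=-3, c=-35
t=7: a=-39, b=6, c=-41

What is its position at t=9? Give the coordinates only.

The a coordinate changes by -6 each step, so at step 9 it is 3 + 9·(-6) = -51.
The b coordinate repeats the cycle [-3, 6, 3] with period 3; step 9 mod 3 = 0, giving -3.
The c coordinate changes by -6 each step, so at step 9 it is 1 + 9·(-6) = -53.

a=-51, b=-3, c=-53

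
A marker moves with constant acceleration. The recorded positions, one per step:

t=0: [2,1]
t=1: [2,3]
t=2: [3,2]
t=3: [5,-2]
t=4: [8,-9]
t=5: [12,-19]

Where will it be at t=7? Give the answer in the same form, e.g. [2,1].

Taking differences between consecutive positions: [+0,+2], [+1,-1], [+2,-4], [+3,-7], [+4,-10]. These grow by [+1,-3] each step.
step 6: [12,-19] + [+5,-13] → [17,-32]
step 7: [17,-32] + [+6,-16] → [23,-48]

[23,-48]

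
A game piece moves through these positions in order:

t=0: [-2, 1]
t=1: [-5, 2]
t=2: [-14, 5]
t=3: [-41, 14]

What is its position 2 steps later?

Step-to-step displacements: [-3, +1], [-9, +3], [-27, +9]; each is 3× the previous.
step 4: [-41, 14] + [-81, +27] → [-122, 41]
step 5: [-122, 41] + [-243, +81] → [-365, 122]

[-365, 122]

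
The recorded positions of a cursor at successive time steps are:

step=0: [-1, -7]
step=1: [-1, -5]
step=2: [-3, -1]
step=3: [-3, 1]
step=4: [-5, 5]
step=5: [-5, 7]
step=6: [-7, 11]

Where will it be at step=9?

[-9, 19]

The moves between consecutive positions are [+0, +2], [-2, +4], [+0, +2], [-2, +4], [+0, +2], [-2, +4]; they repeat the 2-cycle [[+0, +2], [-2, +4]].
step 7: apply [+0, +2] → [-7, 13]
step 8: apply [-2, +4] → [-9, 17]
step 9: apply [+0, +2] → [-9, 19]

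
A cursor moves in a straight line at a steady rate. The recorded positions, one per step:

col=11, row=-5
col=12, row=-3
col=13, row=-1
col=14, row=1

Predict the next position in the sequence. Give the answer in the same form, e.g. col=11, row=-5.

Constant displacement of (+1, +2) per step.
step 4: col=14, row=1 + (+1, +2) → col=15, row=3

col=15, row=3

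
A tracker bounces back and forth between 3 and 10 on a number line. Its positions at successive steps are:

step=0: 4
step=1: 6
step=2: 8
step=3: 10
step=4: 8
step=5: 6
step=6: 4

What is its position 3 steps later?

8

The value travels 2 per step and bounces off the walls at 3 and 10.
  step 7: 4 → 4
  step 8: 4 → 6
  step 9: 6 → 8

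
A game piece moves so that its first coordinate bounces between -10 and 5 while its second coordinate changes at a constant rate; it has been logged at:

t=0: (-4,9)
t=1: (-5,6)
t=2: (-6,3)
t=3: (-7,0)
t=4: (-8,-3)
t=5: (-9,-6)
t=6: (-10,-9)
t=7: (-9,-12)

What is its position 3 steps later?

The first coordinate travels 1 per step and bounces off the walls at -10 and 5.
  step 8: -9 → -8
  step 9: -8 → -7
  step 10: -7 → -6
The second coordinate changes by -3 each step: at step 10 it is -21.

(-6,-21)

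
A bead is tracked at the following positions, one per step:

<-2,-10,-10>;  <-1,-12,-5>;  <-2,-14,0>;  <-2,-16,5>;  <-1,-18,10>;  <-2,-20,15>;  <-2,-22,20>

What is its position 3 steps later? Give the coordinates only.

The first coordinate repeats the cycle [-2, -1, -2] with period 3; step 9 mod 3 = 0, giving -2.
The second coordinate changes by -2 each step, so at step 9 it is -10 + 9·(-2) = -28.
The third coordinate changes by +5 each step, so at step 9 it is -10 + 9·(5) = 35.

<-2,-28,35>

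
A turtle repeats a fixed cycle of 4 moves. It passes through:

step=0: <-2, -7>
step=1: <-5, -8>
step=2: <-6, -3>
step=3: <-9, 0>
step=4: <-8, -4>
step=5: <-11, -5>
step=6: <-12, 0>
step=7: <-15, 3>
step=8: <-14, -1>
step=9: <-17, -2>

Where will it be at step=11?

<-21, 6>

Step-to-step displacements: <-3, -1>, <-1, +5>, <-3, +3>, <+1, -4>, <-3, -1>, <-1, +5>, <-3, +3>, <+1, -4>, <-3, -1> — a repeating cycle of length 4.
step 10: apply <-1, +5> → <-18, 3>
step 11: apply <-3, +3> → <-21, 6>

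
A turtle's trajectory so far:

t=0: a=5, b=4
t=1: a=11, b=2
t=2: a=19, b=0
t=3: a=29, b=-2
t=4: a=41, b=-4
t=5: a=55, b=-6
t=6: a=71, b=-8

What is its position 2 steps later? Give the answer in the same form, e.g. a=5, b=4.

Successive displacements: (+6,-2), (+8,-2), (+10,-2), (+12,-2), (+14,-2), (+16,-2) — each changes by (+2,+0).
step 7: a=71, b=-8 + (+18,-2) → a=89, b=-10
step 8: a=89, b=-10 + (+20,-2) → a=109, b=-12

a=109, b=-12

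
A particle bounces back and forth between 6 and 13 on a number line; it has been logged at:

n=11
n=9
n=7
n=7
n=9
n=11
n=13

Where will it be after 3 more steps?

n=7

The value travels 2 per step and bounces off the walls at 6 and 13.
  step 7: 13 → 11
  step 8: 11 → 9
  step 9: 9 → 7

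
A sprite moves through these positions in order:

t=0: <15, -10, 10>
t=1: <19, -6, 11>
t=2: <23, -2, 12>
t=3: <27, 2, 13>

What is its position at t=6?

<39, 14, 16>

Constant displacement of <+4, +4, +1> per step.
step 4: <27, 2, 13> + <+4, +4, +1> → <31, 6, 14>
step 5: <31, 6, 14> + <+4, +4, +1> → <35, 10, 15>
step 6: <35, 10, 15> + <+4, +4, +1> → <39, 14, 16>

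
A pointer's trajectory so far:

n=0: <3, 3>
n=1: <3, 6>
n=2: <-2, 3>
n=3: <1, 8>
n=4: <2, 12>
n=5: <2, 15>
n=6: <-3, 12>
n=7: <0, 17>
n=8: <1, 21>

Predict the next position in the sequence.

The moves between consecutive positions are <+0, +3>, <-5, -3>, <+3, +5>, <+1, +4>, <+0, +3>, <-5, -3>, <+3, +5>, <+1, +4>; they repeat the 4-cycle [<+0, +3>, <-5, -3>, <+3, +5>, <+1, +4>].
step 9: apply <+0, +3> → <1, 24>

<1, 24>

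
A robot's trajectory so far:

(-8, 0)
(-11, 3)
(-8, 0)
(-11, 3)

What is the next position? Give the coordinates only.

(-8, 0)

The jumps are (-3, +3), (+3, -3), (-3, +3) — a geometric progression with ratio -1.
step 4: (-11, 3) + (+3, -3) → (-8, 0)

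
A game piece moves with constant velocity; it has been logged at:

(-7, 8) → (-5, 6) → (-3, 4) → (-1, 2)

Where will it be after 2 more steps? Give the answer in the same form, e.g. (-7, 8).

(3, -2)

Each step adds (+2, -2) to the position.
step 4: (-1, 2) + (+2, -2) → (1, 0)
step 5: (1, 0) + (+2, -2) → (3, -2)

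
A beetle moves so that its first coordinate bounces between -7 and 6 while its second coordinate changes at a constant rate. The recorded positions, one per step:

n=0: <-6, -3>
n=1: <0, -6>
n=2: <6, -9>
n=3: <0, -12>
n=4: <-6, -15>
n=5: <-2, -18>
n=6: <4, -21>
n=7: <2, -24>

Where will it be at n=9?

The first coordinate reflects between -7 and 6, moving 6 per step.
  step 8: 2 → -4
  step 9: -4 → -4
The second coordinate changes by -3 each step: at step 9 it is -30.

<-4, -30>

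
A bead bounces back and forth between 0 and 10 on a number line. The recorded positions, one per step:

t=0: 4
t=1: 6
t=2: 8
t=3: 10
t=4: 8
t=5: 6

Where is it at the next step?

The value travels 2 per step and bounces off the walls at 0 and 10.
  step 6: 6 → 4

4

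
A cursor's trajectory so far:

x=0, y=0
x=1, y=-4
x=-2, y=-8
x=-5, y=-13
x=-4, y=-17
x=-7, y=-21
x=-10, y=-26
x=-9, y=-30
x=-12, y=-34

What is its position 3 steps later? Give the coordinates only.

Step-to-step displacements: (+1, -4), (-3, -4), (-3, -5), (+1, -4), (-3, -4), (-3, -5), (+1, -4), (-3, -4) — a repeating cycle of length 3.
step 9: apply (-3, -5) → x=-15, y=-39
step 10: apply (+1, -4) → x=-14, y=-43
step 11: apply (-3, -4) → x=-17, y=-47

x=-17, y=-47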